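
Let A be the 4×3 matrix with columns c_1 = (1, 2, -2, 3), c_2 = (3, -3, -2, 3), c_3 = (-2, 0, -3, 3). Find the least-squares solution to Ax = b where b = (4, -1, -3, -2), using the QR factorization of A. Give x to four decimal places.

x = (0.2137, 0.5873, -0.5938)

c_1 = (1, 2, -2, 3); ‖c_1‖ = 4.2426, so q_1 = (0.2357, 0.4714, -0.4714, 0.7071).
q_1·c_2 = 0.2357·3 + 0.4714·(-3) + (-0.4714)·(-2) + 0.7071·3 = 2.3570.
u_2 = c_2 − 2.3570·q_1 = (2.4444, -4.1111, -0.8889, 1.3333).
‖u_2‖ = 5.0442, so q_2 = (0.4846, -0.8150, -0.1762, 0.2643).
q_1·c_3 = 0.2357·(-2) + 0.4714·0 + (-0.4714)·(-3) + 0.7071·3 = 3.0641; q_2·c_3 = 0.4846·(-2) + (-0.8150)·0 + (-0.1762)·(-3) + 0.2643·3 = 0.3524.
u_3 = c_3 − 3.0641·q_1 − 0.3524·q_2 = (-2.8930, -1.1572, -1.4934, 0.7402).
‖u_3‖ = 3.5337, so q_3 = (-0.8187, -0.3275, -0.4226, 0.2095).
Qᵀb = (0.4714, 2.7534, -2.0983).
Back-substitute: x_3 = -2.0983/3.5337 = -0.5938.
x_2 = (2.7534 − 0.3524·(-0.5938))/5.0442 = 0.5873.
x_1 = (0.4714 − 2.3570·0.5873 − 3.0641·(-0.5938))/4.2426 = 0.2137.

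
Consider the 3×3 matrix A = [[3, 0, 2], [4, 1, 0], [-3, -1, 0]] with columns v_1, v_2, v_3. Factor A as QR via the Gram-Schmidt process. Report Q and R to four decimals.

Q = [[0.5145, -0.8262, 0.2294], [0.6860, 0.2361, -0.6882], [-0.5145, -0.5115, -0.6882]], R = [[5.8310, 1.2005, 1.0290], [0.0000, 0.7475, -1.6525], [0.0000, 0.0000, 0.4588]]

q_1 = v_1/‖v_1‖ = (3, 4, -3)/5.8310 = (0.5145, 0.6860, -0.5145).
r_{12} = q_1·v_2 = 1.2005.
u_2 = v_2 − 1.2005·q_1 = (-0.6176, 0.1765, -0.3824).
‖u_2‖ = 0.7475, so q_2 = (-0.8262, 0.2361, -0.5115).
r_{13} = q_1·v_3 = 1.0290; r_{23} = q_2·v_3 = -1.6525.
u_3 = v_3 − 1.0290·q_1 + 1.6525·q_2 = (0.1053, -0.3158, -0.3158).
‖u_3‖ = 0.4588, so q_3 = (0.2294, -0.6882, -0.6882).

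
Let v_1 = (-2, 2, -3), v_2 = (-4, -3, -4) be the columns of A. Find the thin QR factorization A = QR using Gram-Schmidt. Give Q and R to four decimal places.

Q = [[-0.4851, -0.4334], [0.4851, -0.8560], [-0.7276, -0.2817]], R = [[4.1231, 3.3955], [0.0000, 5.4287]]

v_1 = (-2, 2, -3); ‖v_1‖ = 4.1231, so q_1 = (-0.4851, 0.4851, -0.7276).
q_1·v_2 = (-0.4851)·(-4) + 0.4851·(-3) + (-0.7276)·(-4) = 3.3955.
u_2 = v_2 − 3.3955·q_1 = (-2.3529, -4.6471, -1.5294).
‖u_2‖ = 5.4287, so q_2 = (-0.4334, -0.8560, -0.2817).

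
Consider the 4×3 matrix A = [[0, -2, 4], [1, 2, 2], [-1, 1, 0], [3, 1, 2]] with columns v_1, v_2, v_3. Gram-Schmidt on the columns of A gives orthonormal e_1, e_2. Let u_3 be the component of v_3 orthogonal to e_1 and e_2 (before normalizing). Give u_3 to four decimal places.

v_1 = (0, 1, -1, 3); ‖v_1‖ = 3.3166, so e_1 = (0.0000, 0.3015, -0.3015, 0.9045).
e_1·v_2 = 0.0000·(-2) + 0.3015·2 + (-0.3015)·1 + 0.9045·1 = 1.2060.
u_2 = v_2 − 1.2060·e_1 = (-2.0000, 1.6364, 1.3636, -0.0909).
‖u_2‖ = 2.9233, so e_2 = (-0.6842, 0.5598, 0.4665, -0.0311).
e_1·v_3 = 0.0000·4 + 0.3015·2 + (-0.3015)·0 + 0.9045·2 = 2.4121; e_2·v_3 = (-0.6842)·4 + 0.5598·2 + 0.4665·0 + (-0.0311)·2 = -1.6793.
u_3 = v_3 − 2.4121·e_1 + 1.6793·e_2 = (2.8511, 2.2128, 1.5106, -0.2340).

u_3 = (2.8511, 2.2128, 1.5106, -0.2340)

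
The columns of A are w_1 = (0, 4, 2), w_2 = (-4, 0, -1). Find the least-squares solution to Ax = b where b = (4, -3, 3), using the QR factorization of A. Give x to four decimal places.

q_1 = w_1/‖w_1‖ = (0, 4, 2)/4.4721 = (0.0000, 0.8944, 0.4472).
r_{12} = q_1·w_2 = -0.4472.
u_2 = w_2 + 0.4472·q_1 = (-4.0000, 0.4000, -0.8000).
‖u_2‖ = 4.0988, so q_2 = (-0.9759, 0.0976, -0.1952).
Qᵀb = (-1.3416, -4.7819).
Back-substitute: x_2 = -4.7819/4.0988 = -1.1667.
x_1 = (-1.3416 + 0.4472·(-1.1667))/4.4721 = -0.4167.

x = (-0.4167, -1.1667)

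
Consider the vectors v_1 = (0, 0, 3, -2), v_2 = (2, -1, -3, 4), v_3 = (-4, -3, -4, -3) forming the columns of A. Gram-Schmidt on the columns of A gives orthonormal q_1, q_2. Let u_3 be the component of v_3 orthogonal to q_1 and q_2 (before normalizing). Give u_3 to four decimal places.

u_3 = (-0.6931, -4.6535, -1.0891, -1.6337)

q_1 = v_1/‖v_1‖ = (0, 0, 3, -2)/3.6056 = (0.0000, 0.0000, 0.8321, -0.5547).
r_{12} = q_1·v_2 = -4.7150.
u_2 = v_2 + 4.7150·q_1 = (2.0000, -1.0000, 0.9231, 1.3846).
‖u_2‖ = 2.7873, so q_2 = (0.7175, -0.3588, 0.3312, 0.4968).
r_{13} = q_1·v_3 = -1.6641; r_{23} = q_2·v_3 = -4.6088.
u_3 = v_3 + 1.6641·q_1 + 4.6088·q_2 = (-0.6931, -4.6535, -1.0891, -1.6337).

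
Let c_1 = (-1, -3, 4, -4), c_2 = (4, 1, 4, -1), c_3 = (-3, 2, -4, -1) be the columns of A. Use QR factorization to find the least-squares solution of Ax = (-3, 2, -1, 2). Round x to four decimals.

e_1 = c_1/‖c_1‖ = (-1, -3, 4, -4)/6.4807 = (-0.1543, -0.4629, 0.6172, -0.6172).
r_{12} = e_1·c_2 = 2.0059.
u_2 = c_2 − 2.0059·e_1 = (4.3095, 1.9286, 2.7619, 0.2381).
‖u_2‖ = 5.4751, so e_2 = (0.7871, 0.3522, 0.5045, 0.0435).
r_{13} = e_1·c_3 = -2.3146; r_{23} = e_2·c_3 = -3.7182.
u_3 = c_3 + 2.3146·e_1 + 3.7182·e_2 = (-0.4305, 2.2383, -0.6958, -2.2669).
‖u_3‖ = 3.2891, so e_3 = (-0.1309, 0.6805, -0.2115, -0.6892).
Qᵀb = (-2.3146, -2.0743, 0.5868).
Back-substitute: x_3 = 0.5868/3.2891 = 0.1784.
x_2 = (-2.0743 + 3.7182·0.1784)/5.4751 = -0.2577.
x_1 = (-2.3146 − 2.0059·(-0.2577) + 2.3146·0.1784)/6.4807 = -0.2137.

x = (-0.2137, -0.2577, 0.1784)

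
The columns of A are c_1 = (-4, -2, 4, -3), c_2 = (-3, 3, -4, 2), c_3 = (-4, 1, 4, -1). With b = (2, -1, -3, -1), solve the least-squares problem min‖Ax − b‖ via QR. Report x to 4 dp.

e_1 = c_1/‖c_1‖ = (-4, -2, 4, -3)/6.7082 = (-0.5963, -0.2981, 0.5963, -0.4472).
r_{12} = e_1·c_2 = -2.3851.
u_2 = c_2 + 2.3851·e_1 = (-4.4222, 2.2889, -2.5778, 0.9333).
‖u_2‖ = 5.6843, so e_2 = (-0.7780, 0.4027, -0.4535, 0.1642).
r_{13} = e_1·c_3 = 4.9193; r_{23} = e_2·c_3 = 1.5364.
u_3 = c_3 − 4.9193·e_1 − 1.5364·e_2 = (0.1286, 1.8480, 1.7634, 0.9477).
‖u_3‖ = 2.7275, so e_3 = (0.0472, 0.6775, 0.6465, 0.3475).
Qᵀb = (-2.2361, -0.7623, -2.8703).
Back-substitute: x_3 = -2.8703/2.7275 = -1.0523.
x_2 = (-0.7623 − 1.5364·(-1.0523))/5.6843 = 0.1503.
x_1 = (-2.2361 + 2.3851·0.1503 − 4.9193·(-1.0523))/6.7082 = 0.4918.

x = (0.4918, 0.1503, -1.0523)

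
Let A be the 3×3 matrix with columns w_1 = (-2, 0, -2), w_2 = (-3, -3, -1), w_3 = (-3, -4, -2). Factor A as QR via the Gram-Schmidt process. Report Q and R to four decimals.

Q = [[-0.7071, -0.3015, 0.6396], [0.0000, -0.9045, -0.4264], [-0.7071, 0.3015, -0.6396]], R = [[2.8284, 2.8284, 3.5355], [0.0000, 3.3166, 3.9196], [0.0000, 0.0000, 1.0660]]

w_1 = (-2, 0, -2); ‖w_1‖ = 2.8284, so e_1 = (-0.7071, 0.0000, -0.7071).
e_1·w_2 = (-0.7071)·(-3) + 0.0000·(-3) + (-0.7071)·(-1) = 2.8284.
u_2 = w_2 − 2.8284·e_1 = (-1.0000, -3.0000, 1.0000).
‖u_2‖ = 3.3166, so e_2 = (-0.3015, -0.9045, 0.3015).
e_1·w_3 = (-0.7071)·(-3) + 0.0000·(-4) + (-0.7071)·(-2) = 3.5355; e_2·w_3 = (-0.3015)·(-3) + (-0.9045)·(-4) + 0.3015·(-2) = 3.9196.
u_3 = w_3 − 3.5355·e_1 − 3.9196·e_2 = (0.6818, -0.4545, -0.6818).
‖u_3‖ = 1.0660, so e_3 = (0.6396, -0.4264, -0.6396).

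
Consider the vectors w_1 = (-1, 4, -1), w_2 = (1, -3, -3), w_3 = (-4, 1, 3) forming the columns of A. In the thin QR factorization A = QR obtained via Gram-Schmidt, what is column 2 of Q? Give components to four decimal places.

w_1 = (-1, 4, -1); ‖w_1‖ = 4.2426, so q_1 = (-0.2357, 0.9428, -0.2357).
q_1·w_2 = (-0.2357)·1 + 0.9428·(-3) + (-0.2357)·(-3) = -2.3570.
u_2 = w_2 + 2.3570·q_1 = (0.4444, -0.7778, -3.5556).
‖u_2‖ = 3.6667, so q_2 = (0.1212, -0.2121, -0.9697).

q_2 = (0.1212, -0.2121, -0.9697)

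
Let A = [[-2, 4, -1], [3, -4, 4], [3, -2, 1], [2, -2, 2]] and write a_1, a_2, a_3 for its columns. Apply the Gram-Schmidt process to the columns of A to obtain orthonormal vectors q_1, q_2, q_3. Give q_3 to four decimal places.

q_3 = (0.5549, 0.6631, -0.4466, 0.2301)

a_1 = (-2, 3, 3, 2); ‖a_1‖ = 5.0990, so q_1 = (-0.3922, 0.5883, 0.5883, 0.3922).
q_1·a_2 = (-0.3922)·4 + 0.5883·(-4) + 0.5883·(-2) + 0.3922·(-2) = -5.8835.
u_2 = a_2 + 5.8835·q_1 = (1.6923, -0.5385, 1.4615, 0.3077).
‖u_2‖ = 2.3205, so q_2 = (0.7293, -0.2320, 0.6298, 0.1326).
q_1·a_3 = (-0.3922)·(-1) + 0.5883·4 + 0.5883·1 + 0.3922·2 = 4.1184; q_2·a_3 = 0.7293·(-1) + (-0.2320)·4 + 0.6298·1 + 0.1326·2 = -0.7624.
u_3 = a_3 − 4.1184·q_1 + 0.7624·q_2 = (1.1714, 1.4000, -0.9429, 0.4857).
‖u_3‖ = 2.1112, so q_3 = (0.5549, 0.6631, -0.4466, 0.2301).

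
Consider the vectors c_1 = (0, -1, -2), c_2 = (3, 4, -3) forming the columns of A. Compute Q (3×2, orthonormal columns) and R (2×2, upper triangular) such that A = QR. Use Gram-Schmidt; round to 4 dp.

e_1 = c_1/‖c_1‖ = (0, -1, -2)/2.2361 = (0.0000, -0.4472, -0.8944).
r_{12} = e_1·c_2 = 0.8944.
u_2 = c_2 − 0.8944·e_1 = (3.0000, 4.4000, -2.2000).
‖u_2‖ = 5.7619, so e_2 = (0.5207, 0.7636, -0.3818).

Q = [[0.0000, 0.5207], [-0.4472, 0.7636], [-0.8944, -0.3818]], R = [[2.2361, 0.8944], [0.0000, 5.7619]]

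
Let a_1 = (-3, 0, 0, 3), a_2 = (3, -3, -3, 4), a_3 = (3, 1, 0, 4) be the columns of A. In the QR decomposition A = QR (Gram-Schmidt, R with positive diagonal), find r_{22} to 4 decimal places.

r_{22} = 6.5192

e_1 = a_1/‖a_1‖ = (-3, 0, 0, 3)/4.2426 = (-0.7071, 0.0000, 0.0000, 0.7071).
r_{12} = e_1·a_2 = 0.7071.
u_2 = a_2 − 0.7071·e_1 = (3.5000, -3.0000, -3.0000, 3.5000).
r_{22} = ‖u_2‖ = 6.5192.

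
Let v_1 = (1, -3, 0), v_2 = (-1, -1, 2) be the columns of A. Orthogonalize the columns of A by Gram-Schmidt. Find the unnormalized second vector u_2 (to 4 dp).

u_2 = (-1.2000, -0.4000, 2.0000)

v_1 = (1, -3, 0); ‖v_1‖ = 3.1623, so e_1 = (0.3162, -0.9487, 0.0000).
e_1·v_2 = 0.3162·(-1) + (-0.9487)·(-1) + 0.0000·2 = 0.6325.
u_2 = v_2 − 0.6325·e_1 = (-1.2000, -0.4000, 2.0000).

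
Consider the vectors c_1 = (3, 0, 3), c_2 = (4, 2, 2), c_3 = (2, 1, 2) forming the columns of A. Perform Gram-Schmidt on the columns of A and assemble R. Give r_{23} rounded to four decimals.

r_{23} = 0.8165

c_1 = (3, 0, 3); ‖c_1‖ = 4.2426, so q_1 = (0.7071, 0.0000, 0.7071).
q_1·c_2 = 0.7071·4 + 0.0000·2 + 0.7071·2 = 4.2426.
u_2 = c_2 − 4.2426·q_1 = (1.0000, 2.0000, -1.0000).
‖u_2‖ = 2.4495, so q_2 = (0.4082, 0.8165, -0.4082).
r_{23} = q_2·c_3 = 0.8165.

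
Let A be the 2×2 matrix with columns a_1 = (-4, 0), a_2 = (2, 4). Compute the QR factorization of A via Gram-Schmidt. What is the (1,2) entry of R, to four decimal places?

r_{12} = -2.0000

q_1 = a_1/‖a_1‖ = (-4, 0)/4.0000 = (-1.0000, 0.0000).
r_{12} = q_1·a_2 = -2.0000.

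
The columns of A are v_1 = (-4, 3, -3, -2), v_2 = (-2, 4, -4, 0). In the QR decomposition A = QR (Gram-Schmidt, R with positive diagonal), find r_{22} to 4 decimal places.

r_{22} = 3.0088

q_1 = v_1/‖v_1‖ = (-4, 3, -3, -2)/6.1644 = (-0.6489, 0.4867, -0.4867, -0.3244).
r_{12} = q_1·v_2 = 5.1911.
u_2 = v_2 − 5.1911·q_1 = (1.3684, 1.4737, -1.4737, 1.6842).
r_{22} = ‖u_2‖ = 3.0088.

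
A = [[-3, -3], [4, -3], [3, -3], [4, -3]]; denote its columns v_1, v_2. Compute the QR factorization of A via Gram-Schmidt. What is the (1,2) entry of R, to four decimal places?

r_{12} = -3.3941

v_1 = (-3, 4, 3, 4); ‖v_1‖ = 7.0711, so q_1 = (-0.4243, 0.5657, 0.4243, 0.5657).
r_{12} = q_1·v_2 = -3.3941.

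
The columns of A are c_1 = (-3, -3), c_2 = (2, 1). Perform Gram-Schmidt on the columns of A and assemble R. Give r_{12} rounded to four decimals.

r_{12} = -2.1213

e_1 = c_1/‖c_1‖ = (-3, -3)/4.2426 = (-0.7071, -0.7071).
r_{12} = e_1·c_2 = -2.1213.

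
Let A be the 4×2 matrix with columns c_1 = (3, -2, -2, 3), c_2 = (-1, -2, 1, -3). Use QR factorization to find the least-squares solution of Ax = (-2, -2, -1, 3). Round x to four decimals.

x = (0.3276, -0.0483)

e_1 = c_1/‖c_1‖ = (3, -2, -2, 3)/5.0990 = (0.5883, -0.3922, -0.3922, 0.5883).
r_{12} = e_1·c_2 = -1.9612.
u_2 = c_2 + 1.9612·e_1 = (0.1538, -2.7692, 0.2308, -1.8462).
‖u_2‖ = 3.3397, so e_2 = (0.0461, -0.8292, 0.0691, -0.5528).
Qᵀb = (1.7650, -0.1612).
Back-substitute: x_2 = -0.1612/3.3397 = -0.0483.
x_1 = (1.7650 + 1.9612·(-0.0483))/5.0990 = 0.3276.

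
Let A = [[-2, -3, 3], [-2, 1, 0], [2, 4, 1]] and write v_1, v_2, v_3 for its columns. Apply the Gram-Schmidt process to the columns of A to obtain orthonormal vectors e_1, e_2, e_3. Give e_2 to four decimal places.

e_2 = (-0.2673, 0.8018, 0.5345)

v_1 = (-2, -2, 2); ‖v_1‖ = 3.4641, so e_1 = (-0.5774, -0.5774, 0.5774).
e_1·v_2 = (-0.5774)·(-3) + (-0.5774)·1 + 0.5774·4 = 3.4641.
u_2 = v_2 − 3.4641·e_1 = (-1.0000, 3.0000, 2.0000).
‖u_2‖ = 3.7417, so e_2 = (-0.2673, 0.8018, 0.5345).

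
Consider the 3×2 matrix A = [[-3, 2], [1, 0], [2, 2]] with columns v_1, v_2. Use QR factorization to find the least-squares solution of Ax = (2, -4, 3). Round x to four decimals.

q_1 = v_1/‖v_1‖ = (-3, 1, 2)/3.7417 = (-0.8018, 0.2673, 0.5345).
r_{12} = q_1·v_2 = -0.5345.
u_2 = v_2 + 0.5345·q_1 = (1.5714, 0.1429, 2.2857).
‖u_2‖ = 2.7775, so q_2 = (0.5658, 0.0514, 0.8230).
Qᵀb = (-1.0690, 3.3947).
Back-substitute: x_2 = 3.3947/2.7775 = 1.2222.
x_1 = (-1.0690 + 0.5345·1.2222)/3.7417 = -0.1111.

x = (-0.1111, 1.2222)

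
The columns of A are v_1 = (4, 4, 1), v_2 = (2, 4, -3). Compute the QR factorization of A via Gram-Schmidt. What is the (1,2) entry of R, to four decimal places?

v_1 = (4, 4, 1); ‖v_1‖ = 5.7446, so q_1 = (0.6963, 0.6963, 0.1741).
r_{12} = q_1·v_2 = 3.6556.

r_{12} = 3.6556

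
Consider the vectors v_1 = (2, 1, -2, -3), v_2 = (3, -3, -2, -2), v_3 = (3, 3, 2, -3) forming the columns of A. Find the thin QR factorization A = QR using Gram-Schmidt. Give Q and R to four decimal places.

v_1 = (2, 1, -2, -3); ‖v_1‖ = 4.2426, so q_1 = (0.4714, 0.2357, -0.4714, -0.7071).
q_1·v_2 = 0.4714·3 + 0.2357·(-3) + (-0.4714)·(-2) + (-0.7071)·(-2) = 3.0641.
u_2 = v_2 − 3.0641·q_1 = (1.5556, -3.7222, -0.5556, 0.1667).
‖u_2‖ = 4.0757, so q_2 = (0.3817, -0.9133, -0.1363, 0.0409).
q_1·v_3 = 0.4714·3 + 0.2357·3 + (-0.4714)·2 + (-0.7071)·(-3) = 3.2998; q_2·v_3 = 0.3817·3 + (-0.9133)·3 + (-0.1363)·2 + 0.0409·(-3) = -1.9901.
u_3 = v_3 − 3.2998·q_1 + 1.9901·q_2 = (2.2040, 0.4047, 3.2843, -0.5853).
‖u_3‖ = 4.0188, so q_3 = (0.5484, 0.1007, 0.8172, -0.1456).

Q = [[0.4714, 0.3817, 0.5484], [0.2357, -0.9133, 0.1007], [-0.4714, -0.1363, 0.8172], [-0.7071, 0.0409, -0.1456]], R = [[4.2426, 3.0641, 3.2998], [0.0000, 4.0757, -1.9901], [0.0000, 0.0000, 4.0188]]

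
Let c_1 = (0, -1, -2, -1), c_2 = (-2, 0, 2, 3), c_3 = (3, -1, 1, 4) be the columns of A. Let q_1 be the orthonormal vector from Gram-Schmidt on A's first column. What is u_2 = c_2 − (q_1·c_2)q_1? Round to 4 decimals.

u_2 = (-2.0000, -1.1667, -0.3333, 1.8333)

q_1 = c_1/‖c_1‖ = (0, -1, -2, -1)/2.4495 = (0.0000, -0.4082, -0.8165, -0.4082).
r_{12} = q_1·c_2 = -2.8577.
u_2 = c_2 + 2.8577·q_1 = (-2.0000, -1.1667, -0.3333, 1.8333).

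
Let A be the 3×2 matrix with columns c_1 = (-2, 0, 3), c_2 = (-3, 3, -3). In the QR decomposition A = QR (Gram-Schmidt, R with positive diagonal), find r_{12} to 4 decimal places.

r_{12} = -0.8321

q_1 = c_1/‖c_1‖ = (-2, 0, 3)/3.6056 = (-0.5547, 0.0000, 0.8321).
r_{12} = q_1·c_2 = -0.8321.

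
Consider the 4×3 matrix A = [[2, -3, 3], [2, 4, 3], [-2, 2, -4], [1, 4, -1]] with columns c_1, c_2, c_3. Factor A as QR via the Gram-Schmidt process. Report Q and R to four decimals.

q_1 = c_1/‖c_1‖ = (2, 2, -2, 1)/3.6056 = (0.5547, 0.5547, -0.5547, 0.2774).
r_{12} = q_1·c_2 = 0.5547.
u_2 = c_2 − 0.5547·q_1 = (-3.3077, 3.6923, 2.3077, 3.8462).
‖u_2‖ = 6.6852, so q_2 = (-0.4948, 0.5523, 0.3452, 0.5753).
r_{13} = q_1·c_3 = 5.2697; r_{23} = q_2·c_3 = -1.7835.
u_3 = c_3 − 5.2697·q_1 + 1.7835·q_2 = (-0.8055, 1.0620, -0.4613, -1.4355).
‖u_3‖ = 2.0124, so q_3 = (-0.4003, 0.5277, -0.2292, -0.7133).

Q = [[0.5547, -0.4948, -0.4003], [0.5547, 0.5523, 0.5277], [-0.5547, 0.3452, -0.2292], [0.2774, 0.5753, -0.7133]], R = [[3.6056, 0.5547, 5.2697], [0.0000, 6.6852, -1.7835], [0.0000, 0.0000, 2.0124]]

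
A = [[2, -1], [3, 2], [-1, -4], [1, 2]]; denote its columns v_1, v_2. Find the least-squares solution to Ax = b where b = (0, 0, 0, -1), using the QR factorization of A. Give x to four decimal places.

x = (-0.0182, -0.0727)

v_1 = (2, 3, -1, 1); ‖v_1‖ = 3.8730, so q_1 = (0.5164, 0.7746, -0.2582, 0.2582).
q_1·v_2 = 0.5164·(-1) + 0.7746·2 + (-0.2582)·(-4) + 0.2582·2 = 2.5820.
u_2 = v_2 − 2.5820·q_1 = (-2.3333, 0.0000, -3.3333, 1.3333).
‖u_2‖ = 4.2817, so q_2 = (-0.5449, 0.0000, -0.7785, 0.3114).
Qᵀb = (-0.2582, -0.3114).
Back-substitute: x_2 = -0.3114/4.2817 = -0.0727.
x_1 = (-0.2582 − 2.5820·(-0.0727))/3.8730 = -0.0182.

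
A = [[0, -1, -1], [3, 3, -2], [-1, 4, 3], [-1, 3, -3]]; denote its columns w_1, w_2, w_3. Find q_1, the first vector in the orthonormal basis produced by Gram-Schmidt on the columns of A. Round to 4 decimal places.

q_1 = (0.0000, 0.9045, -0.3015, -0.3015)

w_1 = (0, 3, -1, -1); ‖w_1‖ = 3.3166, so q_1 = (0.0000, 0.9045, -0.3015, -0.3015).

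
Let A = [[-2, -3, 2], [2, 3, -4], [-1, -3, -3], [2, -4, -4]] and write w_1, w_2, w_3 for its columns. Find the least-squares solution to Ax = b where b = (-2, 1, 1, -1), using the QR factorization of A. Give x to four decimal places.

x = (-0.5039, 0.3805, -0.4051)

q_1 = w_1/‖w_1‖ = (-2, 2, -1, 2)/3.6056 = (-0.5547, 0.5547, -0.2774, 0.5547).
r_{12} = q_1·w_2 = 1.9415.
u_2 = w_2 − 1.9415·q_1 = (-1.9231, 1.9231, -2.4615, -5.0769).
‖u_2‖ = 6.2634, so q_2 = (-0.3070, 0.3070, -0.3930, -0.8106).
r_{13} = q_1·w_3 = -4.7150; r_{23} = q_2·w_3 = 2.5791.
u_3 = w_3 + 4.7150·q_1 − 2.5791·q_2 = (0.1765, -2.1765, -3.2941, 0.7059).
‖u_3‖ = 4.0147, so q_3 = (0.0440, -0.5421, -0.8205, 0.1758).
Qᵀb = (0.8321, 1.3387, -1.6264).
Back-substitute: x_3 = -1.6264/4.0147 = -0.4051.
x_2 = (1.3387 − 2.5791·(-0.4051))/6.2634 = 0.3805.
x_1 = (0.8321 − 1.9415·0.3805 + 4.7150·(-0.4051))/3.6056 = -0.5039.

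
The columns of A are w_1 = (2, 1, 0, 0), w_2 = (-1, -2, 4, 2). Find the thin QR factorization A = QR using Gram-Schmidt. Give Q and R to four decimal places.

w_1 = (2, 1, 0, 0); ‖w_1‖ = 2.2361, so q_1 = (0.8944, 0.4472, 0.0000, 0.0000).
q_1·w_2 = 0.8944·(-1) + 0.4472·(-2) + 0.0000·4 + 0.0000·2 = -1.7889.
u_2 = w_2 + 1.7889·q_1 = (0.6000, -1.2000, 4.0000, 2.0000).
‖u_2‖ = 4.6690, so q_2 = (0.1285, -0.2570, 0.8567, 0.4284).

Q = [[0.8944, 0.1285], [0.4472, -0.2570], [0.0000, 0.8567], [0.0000, 0.4284]], R = [[2.2361, -1.7889], [0.0000, 4.6690]]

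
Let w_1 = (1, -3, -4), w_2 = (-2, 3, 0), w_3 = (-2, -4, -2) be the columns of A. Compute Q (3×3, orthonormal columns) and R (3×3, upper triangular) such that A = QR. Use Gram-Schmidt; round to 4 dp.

e_1 = w_1/‖w_1‖ = (1, -3, -4)/5.0990 = (0.1961, -0.5883, -0.7845).
r_{12} = e_1·w_2 = -2.1573.
u_2 = w_2 + 2.1573·e_1 = (-1.5769, 1.7308, -1.6923).
‖u_2‖ = 2.8890, so e_2 = (-0.5458, 0.5991, -0.5858).
r_{13} = e_1·w_3 = 3.5301; r_{23} = e_2·w_3 = -0.1331.
u_3 = w_3 − 3.5301·e_1 + 0.1331·e_2 = (-2.7650, -1.8433, 0.6912).
‖u_3‖ = 3.3942, so e_3 = (-0.8146, -0.5431, 0.2037).

Q = [[0.1961, -0.5458, -0.8146], [-0.5883, 0.5991, -0.5431], [-0.7845, -0.5858, 0.2037]], R = [[5.0990, -2.1573, 3.5301], [0.0000, 2.8890, -0.1331], [0.0000, 0.0000, 3.3942]]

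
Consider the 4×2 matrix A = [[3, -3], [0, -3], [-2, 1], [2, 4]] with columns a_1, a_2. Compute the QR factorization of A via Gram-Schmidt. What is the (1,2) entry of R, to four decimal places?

a_1 = (3, 0, -2, 2); ‖a_1‖ = 4.1231, so q_1 = (0.7276, 0.0000, -0.4851, 0.4851).
r_{12} = q_1·a_2 = -0.7276.

r_{12} = -0.7276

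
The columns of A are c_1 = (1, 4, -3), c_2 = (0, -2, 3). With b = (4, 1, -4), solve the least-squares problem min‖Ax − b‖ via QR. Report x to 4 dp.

x = (0.4490, -0.4898)

c_1 = (1, 4, -3); ‖c_1‖ = 5.0990, so q_1 = (0.1961, 0.7845, -0.5883).
q_1·c_2 = 0.1961·0 + 0.7845·(-2) + (-0.5883)·3 = -3.3340.
u_2 = c_2 + 3.3340·q_1 = (0.6538, 0.6154, 1.0385).
‖u_2‖ = 1.3728, so q_2 = (0.4763, 0.4483, 0.7564).
Qᵀb = (3.9223, -0.6724).
Back-substitute: x_2 = -0.6724/1.3728 = -0.4898.
x_1 = (3.9223 + 3.3340·(-0.4898))/5.0990 = 0.4490.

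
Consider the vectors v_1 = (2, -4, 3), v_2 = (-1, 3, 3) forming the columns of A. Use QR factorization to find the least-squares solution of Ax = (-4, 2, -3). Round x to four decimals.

x = (-0.8935, -0.1825)

v_1 = (2, -4, 3); ‖v_1‖ = 5.3852, so q_1 = (0.3714, -0.7428, 0.5571).
q_1·v_2 = 0.3714·(-1) + (-0.7428)·3 + 0.5571·3 = -0.9285.
u_2 = v_2 + 0.9285·q_1 = (-0.6552, 2.3103, 3.5172).
‖u_2‖ = 4.2589, so q_2 = (-0.1538, 0.5425, 0.8259).
Qᵀb = (-4.6424, -0.7773).
Back-substitute: x_2 = -0.7773/4.2589 = -0.1825.
x_1 = (-4.6424 + 0.9285·(-0.1825))/5.3852 = -0.8935.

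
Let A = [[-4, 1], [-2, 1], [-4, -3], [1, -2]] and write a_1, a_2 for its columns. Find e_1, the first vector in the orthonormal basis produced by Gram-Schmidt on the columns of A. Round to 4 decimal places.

a_1 = (-4, -2, -4, 1); ‖a_1‖ = 6.0828, so e_1 = (-0.6576, -0.3288, -0.6576, 0.1644).

e_1 = (-0.6576, -0.3288, -0.6576, 0.1644)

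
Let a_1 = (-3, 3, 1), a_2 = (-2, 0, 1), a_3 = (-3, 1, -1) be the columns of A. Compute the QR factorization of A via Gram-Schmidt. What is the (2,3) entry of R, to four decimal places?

a_1 = (-3, 3, 1); ‖a_1‖ = 4.3589, so e_1 = (-0.6882, 0.6882, 0.2294).
e_1·a_2 = (-0.6882)·(-2) + 0.6882·0 + 0.2294·1 = 1.6059.
u_2 = a_2 − 1.6059·e_1 = (-0.8947, -1.1053, 0.6316).
‖u_2‖ = 1.5560, so e_2 = (-0.5750, -0.7103, 0.4059).
r_{23} = e_2·a_3 = 0.6089.

r_{23} = 0.6089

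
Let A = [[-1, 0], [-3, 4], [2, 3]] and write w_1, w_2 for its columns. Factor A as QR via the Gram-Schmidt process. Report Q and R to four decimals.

w_1 = (-1, -3, 2); ‖w_1‖ = 3.7417, so e_1 = (-0.2673, -0.8018, 0.5345).
e_1·w_2 = (-0.2673)·0 + (-0.8018)·4 + 0.5345·3 = -1.6036.
u_2 = w_2 + 1.6036·e_1 = (-0.4286, 2.7143, 3.8571).
‖u_2‖ = 4.7359, so e_2 = (-0.0905, 0.5731, 0.8145).

Q = [[-0.2673, -0.0905], [-0.8018, 0.5731], [0.5345, 0.8145]], R = [[3.7417, -1.6036], [0.0000, 4.7359]]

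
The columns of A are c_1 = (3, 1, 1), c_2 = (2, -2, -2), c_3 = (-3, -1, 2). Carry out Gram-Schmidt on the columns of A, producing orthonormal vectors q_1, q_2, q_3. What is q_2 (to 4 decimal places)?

q_2 = (0.4264, -0.6396, -0.6396)

c_1 = (3, 1, 1); ‖c_1‖ = 3.3166, so q_1 = (0.9045, 0.3015, 0.3015).
q_1·c_2 = 0.9045·2 + 0.3015·(-2) + 0.3015·(-2) = 0.6030.
u_2 = c_2 − 0.6030·q_1 = (1.4545, -2.1818, -2.1818).
‖u_2‖ = 3.4112, so q_2 = (0.4264, -0.6396, -0.6396).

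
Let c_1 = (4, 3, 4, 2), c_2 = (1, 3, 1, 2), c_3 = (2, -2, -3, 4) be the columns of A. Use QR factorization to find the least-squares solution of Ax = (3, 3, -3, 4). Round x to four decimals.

x = (-0.2843, 1.4851, 0.6953)

q_1 = c_1/‖c_1‖ = (4, 3, 4, 2)/6.7082 = (0.5963, 0.4472, 0.5963, 0.2981).
r_{12} = q_1·c_2 = 3.1305.
u_2 = c_2 − 3.1305·q_1 = (-0.8667, 1.6000, -0.8667, 1.0667).
‖u_2‖ = 2.2804, so q_2 = (-0.3801, 0.7016, -0.3801, 0.4678).
r_{13} = q_1·c_3 = -0.2981; r_{23} = q_2·c_3 = 0.8478.
u_3 = c_3 + 0.2981·q_1 − 0.8478·q_2 = (2.5000, -2.4615, -2.5000, 3.6923).
‖u_3‖ = 5.6738, so q_3 = (0.4406, -0.4338, -0.4406, 0.6508).
Qᵀb = (2.5342, 3.9760, 3.9452).
Back-substitute: x_3 = 3.9452/5.6738 = 0.6953.
x_2 = (3.9760 − 0.8478·0.6953)/2.2804 = 1.4851.
x_1 = (2.5342 − 3.1305·1.4851 + 0.2981·0.6953)/6.7082 = -0.2843.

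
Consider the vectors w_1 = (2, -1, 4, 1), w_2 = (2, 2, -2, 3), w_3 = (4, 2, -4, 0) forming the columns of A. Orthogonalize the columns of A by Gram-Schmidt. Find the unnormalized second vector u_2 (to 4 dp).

u_2 = (2.2727, 1.8636, -1.4545, 3.1364)

w_1 = (2, -1, 4, 1); ‖w_1‖ = 4.6904, so e_1 = (0.4264, -0.2132, 0.8528, 0.2132).
e_1·w_2 = 0.4264·2 + (-0.2132)·2 + 0.8528·(-2) + 0.2132·3 = -0.6396.
u_2 = w_2 + 0.6396·e_1 = (2.2727, 1.8636, -1.4545, 3.1364).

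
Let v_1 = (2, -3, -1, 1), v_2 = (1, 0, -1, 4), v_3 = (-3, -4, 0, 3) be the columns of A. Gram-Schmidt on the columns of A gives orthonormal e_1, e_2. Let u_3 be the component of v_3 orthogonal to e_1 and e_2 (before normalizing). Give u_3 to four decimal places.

u_3 = (-4.2217, -2.6561, 0.7738, 1.2489)

v_1 = (2, -3, -1, 1); ‖v_1‖ = 3.8730, so e_1 = (0.5164, -0.7746, -0.2582, 0.2582).
e_1·v_2 = 0.5164·1 + (-0.7746)·0 + (-0.2582)·(-1) + 0.2582·4 = 1.8074.
u_2 = v_2 − 1.8074·e_1 = (0.0667, 1.4000, -0.5333, 3.5333).
‖u_2‖ = 3.8384, so e_2 = (0.0174, 0.3647, -0.1389, 0.9205).
e_1·v_3 = 0.5164·(-3) + (-0.7746)·(-4) + (-0.2582)·0 + 0.2582·3 = 2.3238; e_2·v_3 = 0.0174·(-3) + 0.3647·(-4) + (-0.1389)·0 + 0.9205·3 = 1.2505.
u_3 = v_3 − 2.3238·e_1 − 1.2505·e_2 = (-4.2217, -2.6561, 0.7738, 1.2489).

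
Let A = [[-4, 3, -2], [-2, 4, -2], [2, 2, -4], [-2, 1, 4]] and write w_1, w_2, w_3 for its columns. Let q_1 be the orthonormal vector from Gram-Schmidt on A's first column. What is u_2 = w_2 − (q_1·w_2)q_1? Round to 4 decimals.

u_2 = (0.4286, 2.7143, 3.2857, -0.2857)

w_1 = (-4, -2, 2, -2); ‖w_1‖ = 5.2915, so q_1 = (-0.7559, -0.3780, 0.3780, -0.3780).
q_1·w_2 = (-0.7559)·3 + (-0.3780)·4 + 0.3780·2 + (-0.3780)·1 = -3.4017.
u_2 = w_2 + 3.4017·q_1 = (0.4286, 2.7143, 3.2857, -0.2857).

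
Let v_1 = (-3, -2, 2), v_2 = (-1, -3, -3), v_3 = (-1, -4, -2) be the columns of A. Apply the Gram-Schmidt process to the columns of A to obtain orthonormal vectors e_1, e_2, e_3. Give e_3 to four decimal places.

e_3 = (0.6772, -0.6208, 0.3950)

v_1 = (-3, -2, 2); ‖v_1‖ = 4.1231, so e_1 = (-0.7276, -0.4851, 0.4851).
e_1·v_2 = (-0.7276)·(-1) + (-0.4851)·(-3) + 0.4851·(-3) = 0.7276.
u_2 = v_2 − 0.7276·e_1 = (-0.4706, -2.6471, -3.3529).
‖u_2‖ = 4.2977, so e_2 = (-0.1095, -0.6159, -0.7802).
e_1·v_3 = (-0.7276)·(-1) + (-0.4851)·(-4) + 0.4851·(-2) = 1.6977; e_2·v_3 = (-0.1095)·(-1) + (-0.6159)·(-4) + (-0.7802)·(-2) = 4.1335.
u_3 = v_3 − 1.6977·e_1 − 4.1335·e_2 = (0.6879, -0.6306, 0.4013).
‖u_3‖ = 1.0158, so e_3 = (0.6772, -0.6208, 0.3950).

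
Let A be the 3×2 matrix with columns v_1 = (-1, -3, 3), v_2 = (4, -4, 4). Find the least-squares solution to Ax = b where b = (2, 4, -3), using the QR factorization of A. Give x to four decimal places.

x = (-1.3750, 0.1562)

v_1 = (-1, -3, 3); ‖v_1‖ = 4.3589, so q_1 = (-0.2294, -0.6882, 0.6882).
q_1·v_2 = (-0.2294)·4 + (-0.6882)·(-4) + 0.6882·4 = 4.5883.
u_2 = v_2 − 4.5883·q_1 = (5.0526, -0.8421, 0.8421).
‖u_2‖ = 5.1911, so q_2 = (0.9733, -0.1622, 0.1622).
Qᵀb = (-5.2766, 0.8111).
Back-substitute: x_2 = 0.8111/5.1911 = 0.1562.
x_1 = (-5.2766 − 4.5883·0.1562)/4.3589 = -1.3750.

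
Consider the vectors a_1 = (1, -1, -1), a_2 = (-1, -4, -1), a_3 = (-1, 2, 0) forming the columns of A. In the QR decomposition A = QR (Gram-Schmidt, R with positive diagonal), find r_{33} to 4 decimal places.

a_1 = (1, -1, -1); ‖a_1‖ = 1.7321, so e_1 = (0.5774, -0.5774, -0.5774).
e_1·a_2 = 0.5774·(-1) + (-0.5774)·(-4) + (-0.5774)·(-1) = 2.3094.
u_2 = a_2 − 2.3094·e_1 = (-2.3333, -2.6667, 0.3333).
‖u_2‖ = 3.5590, so e_2 = (-0.6556, -0.7493, 0.0937).
e_1·a_3 = 0.5774·(-1) + (-0.5774)·2 + (-0.5774)·0 = -1.7321; e_2·a_3 = (-0.6556)·(-1) + (-0.7493)·2 + 0.0937·0 = -0.8429.
u_3 = a_3 + 1.7321·e_1 + 0.8429·e_2 = (-0.5526, 0.3684, -0.9211).
r_{33} = ‖u_3‖ = 1.1355.

r_{33} = 1.1355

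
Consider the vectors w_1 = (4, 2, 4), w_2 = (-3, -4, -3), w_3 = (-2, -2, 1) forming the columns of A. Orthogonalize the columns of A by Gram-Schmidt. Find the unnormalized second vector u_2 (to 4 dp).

u_2 = (0.5556, -2.2222, 0.5556)

e_1 = w_1/‖w_1‖ = (4, 2, 4)/6.0000 = (0.6667, 0.3333, 0.6667).
r_{12} = e_1·w_2 = -5.3333.
u_2 = w_2 + 5.3333·e_1 = (0.5556, -2.2222, 0.5556).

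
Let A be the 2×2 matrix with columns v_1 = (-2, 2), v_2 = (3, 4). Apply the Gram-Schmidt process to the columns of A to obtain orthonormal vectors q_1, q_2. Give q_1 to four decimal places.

q_1 = (-0.7071, 0.7071)

q_1 = v_1/‖v_1‖ = (-2, 2)/2.8284 = (-0.7071, 0.7071).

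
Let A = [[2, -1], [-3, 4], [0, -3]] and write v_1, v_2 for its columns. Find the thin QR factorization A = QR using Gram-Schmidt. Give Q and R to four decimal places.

v_1 = (2, -3, 0); ‖v_1‖ = 3.6056, so e_1 = (0.5547, -0.8321, 0.0000).
e_1·v_2 = 0.5547·(-1) + (-0.8321)·4 + 0.0000·(-3) = -3.8829.
u_2 = v_2 + 3.8829·e_1 = (1.1538, 0.7692, -3.0000).
‖u_2‖ = 3.3050, so e_2 = (0.3491, 0.2327, -0.9077).

Q = [[0.5547, 0.3491], [-0.8321, 0.2327], [0.0000, -0.9077]], R = [[3.6056, -3.8829], [0.0000, 3.3050]]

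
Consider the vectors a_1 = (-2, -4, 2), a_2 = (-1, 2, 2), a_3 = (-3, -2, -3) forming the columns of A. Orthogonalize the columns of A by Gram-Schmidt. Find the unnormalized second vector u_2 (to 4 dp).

u_2 = (-1.1667, 1.6667, 2.1667)

a_1 = (-2, -4, 2); ‖a_1‖ = 4.8990, so e_1 = (-0.4082, -0.8165, 0.4082).
e_1·a_2 = (-0.4082)·(-1) + (-0.8165)·2 + 0.4082·2 = -0.4082.
u_2 = a_2 + 0.4082·e_1 = (-1.1667, 1.6667, 2.1667).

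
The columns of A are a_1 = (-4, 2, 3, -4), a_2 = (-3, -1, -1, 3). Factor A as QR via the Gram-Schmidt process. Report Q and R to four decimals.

a_1 = (-4, 2, 3, -4); ‖a_1‖ = 6.7082, so q_1 = (-0.5963, 0.2981, 0.4472, -0.5963).
q_1·a_2 = (-0.5963)·(-3) + 0.2981·(-1) + 0.4472·(-1) + (-0.5963)·3 = -0.7454.
u_2 = a_2 + 0.7454·q_1 = (-3.4444, -0.7778, -0.6667, 2.5556).
‖u_2‖ = 4.4096, so q_2 = (-0.7811, -0.1764, -0.1512, 0.5795).

Q = [[-0.5963, -0.7811], [0.2981, -0.1764], [0.4472, -0.1512], [-0.5963, 0.5795]], R = [[6.7082, -0.7454], [0.0000, 4.4096]]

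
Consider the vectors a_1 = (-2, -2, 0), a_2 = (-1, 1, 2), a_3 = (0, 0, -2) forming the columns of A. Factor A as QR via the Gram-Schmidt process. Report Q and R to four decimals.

Q = [[-0.7071, -0.4082, -0.5774], [-0.7071, 0.4082, 0.5774], [0.0000, 0.8165, -0.5774]], R = [[2.8284, 0.0000, 0.0000], [0.0000, 2.4495, -1.6330], [0.0000, 0.0000, 1.1547]]

a_1 = (-2, -2, 0); ‖a_1‖ = 2.8284, so q_1 = (-0.7071, -0.7071, 0.0000).
q_1·a_2 = (-0.7071)·(-1) + (-0.7071)·1 + 0.0000·2 = 0.0000.
u_2 = a_2 + 0.0000·q_1 = (-1.0000, 1.0000, 2.0000).
‖u_2‖ = 2.4495, so q_2 = (-0.4082, 0.4082, 0.8165).
q_1·a_3 = (-0.7071)·0 + (-0.7071)·0 + 0.0000·(-2) = 0.0000; q_2·a_3 = (-0.4082)·0 + 0.4082·0 + 0.8165·(-2) = -1.6330.
u_3 = a_3 + 0.0000·q_1 + 1.6330·q_2 = (-0.6667, 0.6667, -0.6667).
‖u_3‖ = 1.1547, so q_3 = (-0.5774, 0.5774, -0.5774).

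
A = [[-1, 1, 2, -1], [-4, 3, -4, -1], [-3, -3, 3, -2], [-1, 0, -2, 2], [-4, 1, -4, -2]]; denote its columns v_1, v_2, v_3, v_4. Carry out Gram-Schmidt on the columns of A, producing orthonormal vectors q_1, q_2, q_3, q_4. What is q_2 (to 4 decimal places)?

q_2 = (0.1892, 0.5243, -0.8270, -0.0432, 0.0595)

v_1 = (-1, -4, -3, -1, -4); ‖v_1‖ = 6.5574, so q_1 = (-0.1525, -0.6100, -0.4575, -0.1525, -0.6100).
q_1·v_2 = (-0.1525)·1 + (-0.6100)·3 + (-0.4575)·(-3) + (-0.1525)·0 + (-0.6100)·1 = -1.2200.
u_2 = v_2 + 1.2200·q_1 = (0.8140, 2.2558, -3.5581, -0.1860, 0.2558).
‖u_2‖ = 4.3025, so q_2 = (0.1892, 0.5243, -0.8270, -0.0432, 0.0595).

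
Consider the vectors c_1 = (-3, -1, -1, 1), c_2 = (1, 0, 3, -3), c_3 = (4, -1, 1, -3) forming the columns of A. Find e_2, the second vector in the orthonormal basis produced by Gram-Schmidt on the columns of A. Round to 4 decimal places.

e_1 = c_1/‖c_1‖ = (-3, -1, -1, 1)/3.4641 = (-0.8660, -0.2887, -0.2887, 0.2887).
r_{12} = e_1·c_2 = -2.5981.
u_2 = c_2 + 2.5981·e_1 = (-1.2500, -0.7500, 2.2500, -2.2500).
‖u_2‖ = 3.5000, so e_2 = (-0.3571, -0.2143, 0.6429, -0.6429).

e_2 = (-0.3571, -0.2143, 0.6429, -0.6429)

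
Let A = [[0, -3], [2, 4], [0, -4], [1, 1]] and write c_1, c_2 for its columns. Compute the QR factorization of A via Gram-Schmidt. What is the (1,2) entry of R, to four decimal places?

r_{12} = 4.0249

q_1 = c_1/‖c_1‖ = (0, 2, 0, 1)/2.2361 = (0.0000, 0.8944, 0.0000, 0.4472).
r_{12} = q_1·c_2 = 4.0249.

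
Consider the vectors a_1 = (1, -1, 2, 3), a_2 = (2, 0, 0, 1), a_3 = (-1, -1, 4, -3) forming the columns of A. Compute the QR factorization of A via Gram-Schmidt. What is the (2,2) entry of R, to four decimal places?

r_{22} = 1.8257

a_1 = (1, -1, 2, 3); ‖a_1‖ = 3.8730, so q_1 = (0.2582, -0.2582, 0.5164, 0.7746).
q_1·a_2 = 0.2582·2 + (-0.2582)·0 + 0.5164·0 + 0.7746·1 = 1.2910.
u_2 = a_2 − 1.2910·q_1 = (1.6667, 0.3333, -0.6667, 0.0000).
r_{22} = ‖u_2‖ = 1.8257.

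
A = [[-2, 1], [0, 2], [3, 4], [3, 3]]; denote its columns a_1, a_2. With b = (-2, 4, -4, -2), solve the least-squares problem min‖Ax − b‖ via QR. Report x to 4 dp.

a_1 = (-2, 0, 3, 3); ‖a_1‖ = 4.6904, so q_1 = (-0.4264, 0.0000, 0.6396, 0.6396).
q_1·a_2 = (-0.4264)·1 + 0.0000·2 + 0.6396·4 + 0.6396·3 = 4.0508.
u_2 = a_2 − 4.0508·q_1 = (2.7273, 2.0000, 1.4091, 0.4091).
‖u_2‖ = 3.6866, so q_2 = (0.7398, 0.5425, 0.3822, 0.1110).
Qᵀb = (-2.9848, -1.0604).
Back-substitute: x_2 = -1.0604/3.6866 = -0.2876.
x_1 = (-2.9848 − 4.0508·(-0.2876))/4.6904 = -0.3880.

x = (-0.3880, -0.2876)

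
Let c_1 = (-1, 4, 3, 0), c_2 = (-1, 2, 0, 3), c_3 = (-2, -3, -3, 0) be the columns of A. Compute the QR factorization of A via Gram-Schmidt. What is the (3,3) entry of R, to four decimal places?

r_{33} = 2.7396

q_1 = c_1/‖c_1‖ = (-1, 4, 3, 0)/5.0990 = (-0.1961, 0.7845, 0.5883, 0.0000).
r_{12} = q_1·c_2 = 1.7650.
u_2 = c_2 − 1.7650·q_1 = (-0.6538, 0.6154, -1.0385, 3.0000).
‖u_2‖ = 3.2992, so q_2 = (-0.1982, 0.1865, -0.3148, 0.9093).
r_{13} = q_1·c_3 = -3.7262; r_{23} = q_2·c_3 = 0.7811.
u_3 = c_3 + 3.7262·q_1 − 0.7811·q_2 = (-2.5760, -0.2226, -0.5618, -0.7102).
r_{33} = ‖u_3‖ = 2.7396.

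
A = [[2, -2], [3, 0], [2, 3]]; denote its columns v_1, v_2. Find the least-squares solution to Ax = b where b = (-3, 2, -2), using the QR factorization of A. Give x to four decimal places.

x = (-0.2396, 0.0369)

v_1 = (2, 3, 2); ‖v_1‖ = 4.1231, so q_1 = (0.4851, 0.7276, 0.4851).
q_1·v_2 = 0.4851·(-2) + 0.7276·0 + 0.4851·3 = 0.4851.
u_2 = v_2 − 0.4851·q_1 = (-2.2353, -0.3529, 2.7647).
‖u_2‖ = 3.5728, so q_2 = (-0.6256, -0.0988, 0.7738).
Qᵀb = (-0.9701, 0.1317).
Back-substitute: x_2 = 0.1317/3.5728 = 0.0369.
x_1 = (-0.9701 − 0.4851·0.0369)/4.1231 = -0.2396.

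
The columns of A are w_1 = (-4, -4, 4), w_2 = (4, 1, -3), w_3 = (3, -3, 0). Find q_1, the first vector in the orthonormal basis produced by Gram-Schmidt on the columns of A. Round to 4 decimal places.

q_1 = (-0.5774, -0.5774, 0.5774)

w_1 = (-4, -4, 4); ‖w_1‖ = 6.9282, so q_1 = (-0.5774, -0.5774, 0.5774).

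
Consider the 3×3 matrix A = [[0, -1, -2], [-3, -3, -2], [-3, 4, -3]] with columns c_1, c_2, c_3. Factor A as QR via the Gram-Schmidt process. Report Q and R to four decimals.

Q = [[0.0000, -0.1980, -0.9802], [-0.7071, -0.6931, 0.1400], [-0.7071, 0.6931, -0.1400]], R = [[4.2426, -0.7071, 3.5355], [0.0000, 5.0498, -0.2970], [0.0000, 0.0000, 2.1004]]

q_1 = c_1/‖c_1‖ = (0, -3, -3)/4.2426 = (0.0000, -0.7071, -0.7071).
r_{12} = q_1·c_2 = -0.7071.
u_2 = c_2 + 0.7071·q_1 = (-1.0000, -3.5000, 3.5000).
‖u_2‖ = 5.0498, so q_2 = (-0.1980, -0.6931, 0.6931).
r_{13} = q_1·c_3 = 3.5355; r_{23} = q_2·c_3 = -0.2970.
u_3 = c_3 − 3.5355·q_1 + 0.2970·q_2 = (-2.0588, 0.2941, -0.2941).
‖u_3‖ = 2.1004, so q_3 = (-0.9802, 0.1400, -0.1400).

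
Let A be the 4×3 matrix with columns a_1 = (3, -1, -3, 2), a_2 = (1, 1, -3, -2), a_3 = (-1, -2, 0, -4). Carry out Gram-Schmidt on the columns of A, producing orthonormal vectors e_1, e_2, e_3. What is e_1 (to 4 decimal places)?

e_1 = (0.6255, -0.2085, -0.6255, 0.4170)

a_1 = (3, -1, -3, 2); ‖a_1‖ = 4.7958, so e_1 = (0.6255, -0.2085, -0.6255, 0.4170).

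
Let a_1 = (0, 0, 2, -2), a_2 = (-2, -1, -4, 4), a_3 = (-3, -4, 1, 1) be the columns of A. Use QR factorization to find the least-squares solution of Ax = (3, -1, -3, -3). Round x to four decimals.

x = (-1.4286, -0.7143, -0.1429)

a_1 = (0, 0, 2, -2); ‖a_1‖ = 2.8284, so q_1 = (0.0000, 0.0000, 0.7071, -0.7071).
q_1·a_2 = 0.0000·(-2) + 0.0000·(-1) + 0.7071·(-4) + (-0.7071)·4 = -5.6569.
u_2 = a_2 + 5.6569·q_1 = (-2.0000, -1.0000, 0.0000, 0.0000).
‖u_2‖ = 2.2361, so q_2 = (-0.8944, -0.4472, 0.0000, 0.0000).
q_1·a_3 = 0.0000·(-3) + 0.0000·(-4) + 0.7071·1 + (-0.7071)·1 = 0.0000; q_2·a_3 = (-0.8944)·(-3) + (-0.4472)·(-4) + (0.0000)·1 + 0.0000·1 = 4.4721.
u_3 = a_3 + 0.0000·q_1 − 4.4721·q_2 = (1.0000, -2.0000, 1.0000, 1.0000).
‖u_3‖ = 2.6458, so q_3 = (0.3780, -0.7559, 0.3780, 0.3780).
Qᵀb = (0.0000, -2.2361, -0.3780).
Back-substitute: x_3 = -0.3780/2.6458 = -0.1429.
x_2 = (-2.2361 − 4.4721·(-0.1429))/2.2361 = -0.7143.
x_1 = (0.0000 + 5.6569·(-0.7143) + 0.0000·(-0.1429))/2.8284 = -1.4286.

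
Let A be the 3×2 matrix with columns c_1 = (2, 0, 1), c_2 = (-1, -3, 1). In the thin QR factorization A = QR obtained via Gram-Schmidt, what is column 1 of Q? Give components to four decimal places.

c_1 = (2, 0, 1); ‖c_1‖ = 2.2361, so e_1 = (0.8944, 0.0000, 0.4472).

e_1 = (0.8944, 0.0000, 0.4472)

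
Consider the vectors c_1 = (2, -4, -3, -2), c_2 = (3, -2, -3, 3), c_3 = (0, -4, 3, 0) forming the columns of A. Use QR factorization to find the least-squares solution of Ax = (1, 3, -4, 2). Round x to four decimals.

x = (-0.1457, 0.5348, -0.8978)

c_1 = (2, -4, -3, -2); ‖c_1‖ = 5.7446, so e_1 = (0.3482, -0.6963, -0.5222, -0.3482).
e_1·c_2 = 0.3482·3 + (-0.6963)·(-2) + (-0.5222)·(-3) + (-0.3482)·3 = 2.9593.
u_2 = c_2 − 2.9593·e_1 = (1.9697, 0.0606, -1.4545, 4.0303).
‖u_2‖ = 4.7162, so e_2 = (0.4176, 0.0129, -0.3084, 0.8546).
e_1·c_3 = 0.3482·0 + (-0.6963)·(-4) + (-0.5222)·3 + (-0.3482)·0 = 1.2185; e_2·c_3 = 0.4176·0 + 0.0129·(-4) + (-0.3084)·3 + 0.8546·0 = -0.9766.
u_3 = c_3 − 1.2185·e_1 + 0.9766·e_2 = (-0.0163, -3.1390, 3.3351, 1.2589).
‖u_3‖ = 4.7499, so e_3 = (-0.0034, -0.6609, 0.7022, 0.2650).
Qᵀb = (-0.3482, 3.3990, -4.2646).
Back-substitute: x_3 = -4.2646/4.7499 = -0.8978.
x_2 = (3.3990 + 0.9766·(-0.8978))/4.7162 = 0.5348.
x_1 = (-0.3482 − 2.9593·0.5348 − 1.2185·(-0.8978))/5.7446 = -0.1457.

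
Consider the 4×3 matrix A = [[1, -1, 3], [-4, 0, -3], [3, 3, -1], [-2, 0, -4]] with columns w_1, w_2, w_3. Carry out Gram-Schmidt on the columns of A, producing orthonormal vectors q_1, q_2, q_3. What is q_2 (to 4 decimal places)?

w_1 = (1, -4, 3, -2); ‖w_1‖ = 5.4772, so q_1 = (0.1826, -0.7303, 0.5477, -0.3651).
q_1·w_2 = 0.1826·(-1) + (-0.7303)·0 + 0.5477·3 + (-0.3651)·0 = 1.4606.
u_2 = w_2 − 1.4606·q_1 = (-1.2667, 1.0667, 2.2000, 0.5333).
‖u_2‖ = 2.8048, so q_2 = (-0.4516, 0.3803, 0.7844, 0.1902).

q_2 = (-0.4516, 0.3803, 0.7844, 0.1902)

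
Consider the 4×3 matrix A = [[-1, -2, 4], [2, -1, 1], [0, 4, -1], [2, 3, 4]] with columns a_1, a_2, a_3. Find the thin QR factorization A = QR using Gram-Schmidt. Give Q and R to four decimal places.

a_1 = (-1, 2, 0, 2); ‖a_1‖ = 3.0000, so e_1 = (-0.3333, 0.6667, 0.0000, 0.6667).
e_1·a_2 = (-0.3333)·(-2) + 0.6667·(-1) + 0.0000·4 + 0.6667·3 = 2.0000.
u_2 = a_2 − 2.0000·e_1 = (-1.3333, -2.3333, 4.0000, 1.6667).
‖u_2‖ = 5.0990, so e_2 = (-0.2615, -0.4576, 0.7845, 0.3269).
e_1·a_3 = (-0.3333)·4 + 0.6667·1 + 0.0000·(-1) + 0.6667·4 = 2.0000; e_2·a_3 = (-0.2615)·4 + (-0.4576)·1 + 0.7845·(-1) + 0.3269·4 = -0.9806.
u_3 = a_3 − 2.0000·e_1 + 0.9806·e_2 = (4.4103, -0.7821, -0.2308, 2.9872).
‖u_3‖ = 5.3887, so e_3 = (0.8184, -0.1451, -0.0428, 0.5543).

Q = [[-0.3333, -0.2615, 0.8184], [0.6667, -0.4576, -0.1451], [0.0000, 0.7845, -0.0428], [0.6667, 0.3269, 0.5543]], R = [[3.0000, 2.0000, 2.0000], [0.0000, 5.0990, -0.9806], [0.0000, 0.0000, 5.3887]]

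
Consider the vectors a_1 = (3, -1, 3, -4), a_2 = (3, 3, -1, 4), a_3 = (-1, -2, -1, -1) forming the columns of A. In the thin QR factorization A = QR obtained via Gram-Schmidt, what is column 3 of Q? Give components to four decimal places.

a_1 = (3, -1, 3, -4); ‖a_1‖ = 5.9161, so q_1 = (0.5071, -0.1690, 0.5071, -0.6761).
q_1·a_2 = 0.5071·3 + (-0.1690)·3 + 0.5071·(-1) + (-0.6761)·4 = -2.1974.
u_2 = a_2 + 2.1974·q_1 = (4.1143, 2.6286, 0.1143, 2.5143).
‖u_2‖ = 5.4929, so q_2 = (0.7490, 0.4785, 0.0208, 0.4577).
q_1·a_3 = 0.5071·(-1) + (-0.1690)·(-2) + 0.5071·(-1) + (-0.6761)·(-1) = 0.0000; q_2·a_3 = 0.7490·(-1) + 0.4785·(-2) + 0.0208·(-1) + 0.4577·(-1) = -2.1847.
u_3 = a_3 + 0.0000·q_1 + 2.1847·q_2 = (0.6364, -0.9545, -0.9545, 0.0000).
‖u_3‖ = 1.4924, so q_3 = (0.4264, -0.6396, -0.6396, 0.0000).

q_3 = (0.4264, -0.6396, -0.6396, 0.0000)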